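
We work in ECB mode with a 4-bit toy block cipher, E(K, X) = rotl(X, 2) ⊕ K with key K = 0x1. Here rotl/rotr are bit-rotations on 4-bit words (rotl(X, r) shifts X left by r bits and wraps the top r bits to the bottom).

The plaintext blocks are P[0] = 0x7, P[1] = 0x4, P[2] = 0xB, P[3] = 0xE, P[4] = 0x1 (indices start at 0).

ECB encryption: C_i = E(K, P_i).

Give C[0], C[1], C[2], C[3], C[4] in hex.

C[0] = 0xC, C[1] = 0x0, C[2] = 0xF, C[3] = 0xA, C[4] = 0x5

C[0]: E(K, 0x7) = 0xC.
C[1]: E(K, 0x4) = 0x0.
C[2]: E(K, 0xB) = 0xF.
C[3]: E(K, 0xE) = 0xA.
C[4]: E(K, 0x1) = 0x5.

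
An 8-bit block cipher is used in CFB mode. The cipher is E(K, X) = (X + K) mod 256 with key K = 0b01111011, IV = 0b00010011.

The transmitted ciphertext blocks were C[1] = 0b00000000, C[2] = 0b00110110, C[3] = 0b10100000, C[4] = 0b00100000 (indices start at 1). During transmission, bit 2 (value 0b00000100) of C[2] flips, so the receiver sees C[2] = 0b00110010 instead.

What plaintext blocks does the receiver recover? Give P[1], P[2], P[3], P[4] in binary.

CFB decryption: P_i = C_i ⊕ E(K, C_{i−1}), with C_{0} = IV.
Only C[2] changed, to 0b00110010. In CFB, a change in C_i flips the same bit in P_i and garbles P_{i+1}. Decrypting the received ciphertext:
P[1]: E(K, 0b00010011) = 0b10001110; 0b00000000 ⊕ 0b10001110 = 0b10001110.
P[2]: E(K, 0b00000000) = 0b01111011; 0b00110010 ⊕ 0b01111011 = 0b01001001.
P[3]: E(K, 0b00110010) = 0b10101101; 0b10100000 ⊕ 0b10101101 = 0b00001101.
P[4]: E(K, 0b10100000) = 0b00011011; 0b00100000 ⊕ 0b00011011 = 0b00111011.
Blocks that differ from the original plaintext: P[2], P[3].

P[1] = 0b10001110, P[2] = 0b01001001, P[3] = 0b00001101, P[4] = 0b00111011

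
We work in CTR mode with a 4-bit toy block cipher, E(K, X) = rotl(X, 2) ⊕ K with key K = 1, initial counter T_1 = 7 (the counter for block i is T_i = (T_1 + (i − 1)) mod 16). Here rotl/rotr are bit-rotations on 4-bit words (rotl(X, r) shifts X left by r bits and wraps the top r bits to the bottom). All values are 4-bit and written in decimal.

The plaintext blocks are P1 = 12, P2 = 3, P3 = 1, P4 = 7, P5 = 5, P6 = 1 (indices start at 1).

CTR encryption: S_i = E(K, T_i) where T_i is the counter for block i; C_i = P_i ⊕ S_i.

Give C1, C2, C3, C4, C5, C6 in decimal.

C1: T = 7, S = E(K, T) = 12; 12 ⊕ 12 = 0.
C2: T = 8, S = E(K, T) = 3; 3 ⊕ 3 = 0.
C3: T = 9, S = E(K, T) = 7; 1 ⊕ 7 = 6.
C4: T = 10, S = E(K, T) = 11; 7 ⊕ 11 = 12.
C5: T = 11, S = E(K, T) = 15; 5 ⊕ 15 = 10.
C6: T = 12, S = E(K, T) = 2; 1 ⊕ 2 = 3.

C1 = 0, C2 = 0, C3 = 6, C4 = 12, C5 = 10, C6 = 3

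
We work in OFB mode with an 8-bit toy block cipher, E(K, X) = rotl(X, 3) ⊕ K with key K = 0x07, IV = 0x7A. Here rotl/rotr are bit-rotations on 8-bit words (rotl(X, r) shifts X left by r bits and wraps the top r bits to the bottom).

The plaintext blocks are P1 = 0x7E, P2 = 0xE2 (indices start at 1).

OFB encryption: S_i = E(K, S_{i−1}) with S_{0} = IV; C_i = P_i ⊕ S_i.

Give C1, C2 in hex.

C1 = 0xAA, C2 = 0x43

C1: S = E(K, 0x7A) = 0xD4; 0x7E ⊕ 0xD4 = 0xAA.
C2: S = E(K, 0xD4) = 0xA1; 0xE2 ⊕ 0xA1 = 0x43.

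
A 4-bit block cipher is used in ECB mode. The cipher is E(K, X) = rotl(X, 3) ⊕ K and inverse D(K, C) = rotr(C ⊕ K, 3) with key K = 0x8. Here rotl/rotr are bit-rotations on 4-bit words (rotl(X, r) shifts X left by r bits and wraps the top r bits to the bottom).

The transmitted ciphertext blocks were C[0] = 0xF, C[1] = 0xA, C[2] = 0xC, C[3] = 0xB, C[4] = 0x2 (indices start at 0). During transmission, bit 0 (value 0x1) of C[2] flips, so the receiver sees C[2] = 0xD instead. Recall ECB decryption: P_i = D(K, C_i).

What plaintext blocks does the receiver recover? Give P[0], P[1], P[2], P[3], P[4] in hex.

P[0] = 0xE, P[1] = 0x4, P[2] = 0xA, P[3] = 0x6, P[4] = 0x5

Only C[2] changed, to 0xD. In ECB, a change in C_i affects only P_i. Decrypting the received ciphertext:
P[0]: D(K, 0xF) = 0xE.
P[1]: D(K, 0xA) = 0x4.
P[2]: D(K, 0xD) = 0xA.
P[3]: D(K, 0xB) = 0x6.
P[4]: D(K, 0x2) = 0x5.
Blocks that differ from the original plaintext: P[2].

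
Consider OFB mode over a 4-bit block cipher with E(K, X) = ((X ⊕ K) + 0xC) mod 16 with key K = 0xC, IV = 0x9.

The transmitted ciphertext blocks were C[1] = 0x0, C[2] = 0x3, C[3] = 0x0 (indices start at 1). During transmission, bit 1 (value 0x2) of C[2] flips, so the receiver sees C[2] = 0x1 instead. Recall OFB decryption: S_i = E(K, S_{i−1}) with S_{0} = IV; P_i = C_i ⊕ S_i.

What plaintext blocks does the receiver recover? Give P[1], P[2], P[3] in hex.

P[1] = 0x1, P[2] = 0x8, P[3] = 0x1

Only C[2] changed, to 0x1. In OFB, a change in C_i flips the same bit in P_i only; the keystream is unaffected. Decrypting the received ciphertext:
P[1]: S = E(K, 0x9) = 0x1; 0x0 ⊕ 0x1 = 0x1.
P[2]: S = E(K, 0x1) = 0x9; 0x1 ⊕ 0x9 = 0x8.
P[3]: S = E(K, 0x9) = 0x1; 0x0 ⊕ 0x1 = 0x1.
Blocks that differ from the original plaintext: P[2].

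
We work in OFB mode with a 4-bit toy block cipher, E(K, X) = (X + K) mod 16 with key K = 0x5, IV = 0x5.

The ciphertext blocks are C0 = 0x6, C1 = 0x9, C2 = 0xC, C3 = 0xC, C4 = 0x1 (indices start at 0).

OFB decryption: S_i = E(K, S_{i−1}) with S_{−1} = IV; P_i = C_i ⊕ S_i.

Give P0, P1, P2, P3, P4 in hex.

P0 = 0xC, P1 = 0x6, P2 = 0x8, P3 = 0x5, P4 = 0xF

P0: S = E(K, 0x5) = 0xA; 0x6 ⊕ 0xA = 0xC.
P1: S = E(K, 0xA) = 0xF; 0x9 ⊕ 0xF = 0x6.
P2: S = E(K, 0xF) = 0x4; 0xC ⊕ 0x4 = 0x8.
P3: S = E(K, 0x4) = 0x9; 0xC ⊕ 0x9 = 0x5.
P4: S = E(K, 0x9) = 0xE; 0x1 ⊕ 0xE = 0xF.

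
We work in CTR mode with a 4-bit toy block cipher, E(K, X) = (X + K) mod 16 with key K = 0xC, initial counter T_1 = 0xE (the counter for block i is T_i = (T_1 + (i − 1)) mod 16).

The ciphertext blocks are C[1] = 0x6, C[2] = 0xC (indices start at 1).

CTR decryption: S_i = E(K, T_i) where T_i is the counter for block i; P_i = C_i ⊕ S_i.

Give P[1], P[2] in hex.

P[1] = 0xC, P[2] = 0x7

P[1]: T = 0xE, S = E(K, T) = 0xA; 0x6 ⊕ 0xA = 0xC.
P[2]: T = 0xF, S = E(K, T) = 0xB; 0xC ⊕ 0xB = 0x7.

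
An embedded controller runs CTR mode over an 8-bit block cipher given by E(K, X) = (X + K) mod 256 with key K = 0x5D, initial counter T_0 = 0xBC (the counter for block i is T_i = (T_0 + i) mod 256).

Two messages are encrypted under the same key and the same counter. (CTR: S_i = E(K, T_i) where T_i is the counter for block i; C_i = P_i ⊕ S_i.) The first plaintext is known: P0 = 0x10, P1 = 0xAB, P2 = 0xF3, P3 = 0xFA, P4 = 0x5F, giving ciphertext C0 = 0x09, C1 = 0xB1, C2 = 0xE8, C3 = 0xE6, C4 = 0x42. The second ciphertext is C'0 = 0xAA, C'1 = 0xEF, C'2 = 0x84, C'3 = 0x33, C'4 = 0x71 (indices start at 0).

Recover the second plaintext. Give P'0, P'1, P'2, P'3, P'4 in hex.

In CTR with a reused counter, both messages share the same keystream S_i, so C_i ⊕ C'_i = P_i ⊕ P'_i and thus P'_i = P_i ⊕ C_i ⊕ C'_i.
P'0: 0x10 ⊕ 0x09 ⊕ 0xAA = 0xB3.
P'1: 0xAB ⊕ 0xB1 ⊕ 0xEF = 0xF5.
P'2: 0xF3 ⊕ 0xE8 ⊕ 0x84 = 0x9F.
P'3: 0xFA ⊕ 0xE6 ⊕ 0x33 = 0x2F.
P'4: 0x5F ⊕ 0x42 ⊕ 0x71 = 0x6C.

P'0 = 0xB3, P'1 = 0xF5, P'2 = 0x9F, P'3 = 0x2F, P'4 = 0x6C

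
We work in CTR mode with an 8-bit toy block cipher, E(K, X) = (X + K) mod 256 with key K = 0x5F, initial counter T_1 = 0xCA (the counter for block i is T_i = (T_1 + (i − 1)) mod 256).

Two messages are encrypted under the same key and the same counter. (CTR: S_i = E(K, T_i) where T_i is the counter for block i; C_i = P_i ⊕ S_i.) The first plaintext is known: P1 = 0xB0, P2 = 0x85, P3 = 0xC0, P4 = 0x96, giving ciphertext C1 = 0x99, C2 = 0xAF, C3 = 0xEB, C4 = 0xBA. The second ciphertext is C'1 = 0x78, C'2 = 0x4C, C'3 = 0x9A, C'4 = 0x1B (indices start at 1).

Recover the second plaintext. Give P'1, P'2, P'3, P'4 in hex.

In CTR with a reused counter, both messages share the same keystream S_i, so C_i ⊕ C'_i = P_i ⊕ P'_i and thus P'_i = P_i ⊕ C_i ⊕ C'_i.
P'1: 0xB0 ⊕ 0x99 ⊕ 0x78 = 0x51.
P'2: 0x85 ⊕ 0xAF ⊕ 0x4C = 0x66.
P'3: 0xC0 ⊕ 0xEB ⊕ 0x9A = 0xB1.
P'4: 0x96 ⊕ 0xBA ⊕ 0x1B = 0x37.

P'1 = 0x51, P'2 = 0x66, P'3 = 0xB1, P'4 = 0x37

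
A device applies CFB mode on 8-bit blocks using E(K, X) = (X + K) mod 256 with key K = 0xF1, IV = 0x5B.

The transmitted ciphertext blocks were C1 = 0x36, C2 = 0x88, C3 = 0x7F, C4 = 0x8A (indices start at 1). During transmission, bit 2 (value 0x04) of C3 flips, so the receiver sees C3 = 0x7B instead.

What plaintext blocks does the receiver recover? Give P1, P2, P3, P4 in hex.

CFB decryption: P_i = C_i ⊕ E(K, C_{i−1}), with C_{0} = IV.
Only C3 changed, to 0x7B. In CFB, a change in C_i flips the same bit in P_i and garbles P_{i+1}. Decrypting the received ciphertext:
P1: E(K, 0x5B) = 0x4C; 0x36 ⊕ 0x4C = 0x7A.
P2: E(K, 0x36) = 0x27; 0x88 ⊕ 0x27 = 0xAF.
P3: E(K, 0x88) = 0x79; 0x7B ⊕ 0x79 = 0x02.
P4: E(K, 0x7B) = 0x6C; 0x8A ⊕ 0x6C = 0xE6.
Blocks that differ from the original plaintext: P3, P4.

P1 = 0x7A, P2 = 0xAF, P3 = 0x02, P4 = 0xE6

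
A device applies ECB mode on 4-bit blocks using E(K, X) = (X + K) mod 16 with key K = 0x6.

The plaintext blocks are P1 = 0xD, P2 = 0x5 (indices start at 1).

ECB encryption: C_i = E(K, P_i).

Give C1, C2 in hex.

C1: E(K, 0xD) = 0x3.
C2: E(K, 0x5) = 0xB.

C1 = 0x3, C2 = 0xB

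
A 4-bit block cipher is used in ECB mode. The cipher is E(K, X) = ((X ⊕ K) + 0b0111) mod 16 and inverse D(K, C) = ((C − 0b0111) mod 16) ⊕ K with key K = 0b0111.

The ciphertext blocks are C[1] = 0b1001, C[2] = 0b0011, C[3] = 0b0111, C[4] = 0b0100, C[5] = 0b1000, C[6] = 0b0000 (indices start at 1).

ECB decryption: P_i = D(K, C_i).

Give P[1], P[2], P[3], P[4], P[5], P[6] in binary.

P[1] = 0b0101, P[2] = 0b1011, P[3] = 0b0111, P[4] = 0b1010, P[5] = 0b0110, P[6] = 0b1110

P[1]: D(K, 0b1001) = 0b0101.
P[2]: D(K, 0b0011) = 0b1011.
P[3]: D(K, 0b0111) = 0b0111.
P[4]: D(K, 0b0100) = 0b1010.
P[5]: D(K, 0b1000) = 0b0110.
P[6]: D(K, 0b0000) = 0b1110.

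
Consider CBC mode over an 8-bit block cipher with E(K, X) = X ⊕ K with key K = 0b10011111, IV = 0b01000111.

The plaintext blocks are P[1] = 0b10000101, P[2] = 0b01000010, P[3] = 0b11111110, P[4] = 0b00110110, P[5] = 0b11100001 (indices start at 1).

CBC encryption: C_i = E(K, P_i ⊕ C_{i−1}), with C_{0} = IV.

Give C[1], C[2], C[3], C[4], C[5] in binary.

C[1]: P[1] ⊕ 0b01000111 = 0b11000010; E(K, 0b11000010) = 0b01011101.
C[2]: P[2] ⊕ 0b01011101 = 0b00011111; E(K, 0b00011111) = 0b10000000.
C[3]: P[3] ⊕ 0b10000000 = 0b01111110; E(K, 0b01111110) = 0b11100001.
C[4]: P[4] ⊕ 0b11100001 = 0b11010111; E(K, 0b11010111) = 0b01001000.
C[5]: P[5] ⊕ 0b01001000 = 0b10101001; E(K, 0b10101001) = 0b00110110.

C[1] = 0b01011101, C[2] = 0b10000000, C[3] = 0b11100001, C[4] = 0b01001000, C[5] = 0b00110110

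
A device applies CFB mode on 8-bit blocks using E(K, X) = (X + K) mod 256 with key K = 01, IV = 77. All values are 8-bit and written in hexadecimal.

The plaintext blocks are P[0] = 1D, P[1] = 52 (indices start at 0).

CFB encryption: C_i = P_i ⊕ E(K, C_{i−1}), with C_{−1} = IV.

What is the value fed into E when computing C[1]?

C[0]: E(K, 77) = 78; 1D ⊕ 78 = 65.
C[1]: E(K, 65) = 66; 52 ⊕ 66 = 34.
So the input to E for block [1] is 65.

65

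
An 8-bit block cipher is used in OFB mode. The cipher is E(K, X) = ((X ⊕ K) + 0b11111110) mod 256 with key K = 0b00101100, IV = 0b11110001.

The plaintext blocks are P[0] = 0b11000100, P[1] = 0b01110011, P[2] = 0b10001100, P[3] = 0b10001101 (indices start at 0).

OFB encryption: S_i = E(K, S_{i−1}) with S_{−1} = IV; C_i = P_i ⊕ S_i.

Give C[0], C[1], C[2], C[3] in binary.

C[0]: S = E(K, 0b11110001) = 0b11011011; 0b11000100 ⊕ 0b11011011 = 0b00011111.
C[1]: S = E(K, 0b11011011) = 0b11110101; 0b01110011 ⊕ 0b11110101 = 0b10000110.
C[2]: S = E(K, 0b11110101) = 0b11010111; 0b10001100 ⊕ 0b11010111 = 0b01011011.
C[3]: S = E(K, 0b11010111) = 0b11111001; 0b10001101 ⊕ 0b11111001 = 0b01110100.

C[0] = 0b00011111, C[1] = 0b10000110, C[2] = 0b01011011, C[3] = 0b01110100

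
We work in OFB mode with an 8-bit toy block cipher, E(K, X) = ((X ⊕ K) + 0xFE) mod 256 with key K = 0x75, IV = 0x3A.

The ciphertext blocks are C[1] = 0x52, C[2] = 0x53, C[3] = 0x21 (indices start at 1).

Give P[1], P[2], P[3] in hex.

OFB decryption: S_i = E(K, S_{i−1}) with S_{0} = IV; P_i = C_i ⊕ S_i.
P[1]: S = E(K, 0x3A) = 0x4D; 0x52 ⊕ 0x4D = 0x1F.
P[2]: S = E(K, 0x4D) = 0x36; 0x53 ⊕ 0x36 = 0x65.
P[3]: S = E(K, 0x36) = 0x41; 0x21 ⊕ 0x41 = 0x60.

P[1] = 0x1F, P[2] = 0x65, P[3] = 0x60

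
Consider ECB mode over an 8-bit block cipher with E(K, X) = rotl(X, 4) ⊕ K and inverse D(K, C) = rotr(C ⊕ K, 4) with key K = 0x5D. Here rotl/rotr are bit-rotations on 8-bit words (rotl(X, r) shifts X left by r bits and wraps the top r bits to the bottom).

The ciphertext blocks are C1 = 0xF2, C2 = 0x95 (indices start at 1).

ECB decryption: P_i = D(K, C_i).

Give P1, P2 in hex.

P1 = 0xFA, P2 = 0x8C

P1: D(K, 0xF2) = 0xFA.
P2: D(K, 0x95) = 0x8C.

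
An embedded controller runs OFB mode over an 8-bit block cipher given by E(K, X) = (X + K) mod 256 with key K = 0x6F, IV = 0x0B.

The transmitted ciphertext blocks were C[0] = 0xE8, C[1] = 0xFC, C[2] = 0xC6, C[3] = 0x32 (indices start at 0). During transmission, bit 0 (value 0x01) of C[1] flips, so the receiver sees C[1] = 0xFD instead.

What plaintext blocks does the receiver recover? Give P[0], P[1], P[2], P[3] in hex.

OFB decryption: S_i = E(K, S_{i−1}) with S_{−1} = IV; P_i = C_i ⊕ S_i.
Only C[1] changed, to 0xFD. In OFB, a change in C_i flips the same bit in P_i only; the keystream is unaffected. Decrypting the received ciphertext:
P[0]: S = E(K, 0x0B) = 0x7A; 0xE8 ⊕ 0x7A = 0x92.
P[1]: S = E(K, 0x7A) = 0xE9; 0xFD ⊕ 0xE9 = 0x14.
P[2]: S = E(K, 0xE9) = 0x58; 0xC6 ⊕ 0x58 = 0x9E.
P[3]: S = E(K, 0x58) = 0xC7; 0x32 ⊕ 0xC7 = 0xF5.
Blocks that differ from the original plaintext: P[1].

P[0] = 0x92, P[1] = 0x14, P[2] = 0x9E, P[3] = 0xF5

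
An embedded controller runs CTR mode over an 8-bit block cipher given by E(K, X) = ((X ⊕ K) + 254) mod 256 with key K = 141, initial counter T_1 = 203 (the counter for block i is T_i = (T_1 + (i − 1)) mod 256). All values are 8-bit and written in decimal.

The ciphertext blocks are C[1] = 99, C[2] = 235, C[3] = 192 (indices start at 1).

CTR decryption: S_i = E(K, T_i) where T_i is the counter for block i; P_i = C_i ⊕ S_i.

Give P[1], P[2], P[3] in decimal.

P[1] = 39, P[2] = 212, P[3] = 254

P[1]: T = 203, S = E(K, T) = 68; 99 ⊕ 68 = 39.
P[2]: T = 204, S = E(K, T) = 63; 235 ⊕ 63 = 212.
P[3]: T = 205, S = E(K, T) = 62; 192 ⊕ 62 = 254.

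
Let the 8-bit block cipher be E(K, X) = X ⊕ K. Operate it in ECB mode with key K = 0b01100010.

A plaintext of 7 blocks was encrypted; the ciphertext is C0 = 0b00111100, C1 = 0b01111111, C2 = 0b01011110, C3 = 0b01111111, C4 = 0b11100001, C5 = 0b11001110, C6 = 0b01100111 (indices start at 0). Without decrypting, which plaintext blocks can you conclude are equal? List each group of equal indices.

P1 = P3

ECB encrypts each block independently with the same key, so equal ciphertext blocks imply equal plaintext blocks.
C1 = C3 = 0b01111111, so P1 = P3.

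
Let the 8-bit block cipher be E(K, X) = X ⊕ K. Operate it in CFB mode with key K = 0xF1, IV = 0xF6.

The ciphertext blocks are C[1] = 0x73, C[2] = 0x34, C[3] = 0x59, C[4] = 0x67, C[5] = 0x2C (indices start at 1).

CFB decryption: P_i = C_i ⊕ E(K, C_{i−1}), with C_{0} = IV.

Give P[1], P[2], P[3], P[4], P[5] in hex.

P[1] = 0x74, P[2] = 0xB6, P[3] = 0x9C, P[4] = 0xCF, P[5] = 0xBA

P[1]: E(K, 0xF6) = 0x07; 0x73 ⊕ 0x07 = 0x74.
P[2]: E(K, 0x73) = 0x82; 0x34 ⊕ 0x82 = 0xB6.
P[3]: E(K, 0x34) = 0xC5; 0x59 ⊕ 0xC5 = 0x9C.
P[4]: E(K, 0x59) = 0xA8; 0x67 ⊕ 0xA8 = 0xCF.
P[5]: E(K, 0x67) = 0x96; 0x2C ⊕ 0x96 = 0xBA.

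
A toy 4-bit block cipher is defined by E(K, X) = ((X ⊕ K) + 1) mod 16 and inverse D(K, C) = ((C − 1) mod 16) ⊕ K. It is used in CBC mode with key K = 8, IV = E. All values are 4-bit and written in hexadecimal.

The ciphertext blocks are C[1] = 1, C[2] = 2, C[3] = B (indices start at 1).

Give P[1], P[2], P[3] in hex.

P[1] = 6, P[2] = 8, P[3] = 0

CBC decryption: P_i = D(K, C_i) ⊕ C_{i−1}, with C_{0} = IV.
P[1]: D(K, 1) = 8; 8 ⊕ E = 6.
P[2]: D(K, 2) = 9; 9 ⊕ 1 = 8.
P[3]: D(K, B) = 2; 2 ⊕ 2 = 0.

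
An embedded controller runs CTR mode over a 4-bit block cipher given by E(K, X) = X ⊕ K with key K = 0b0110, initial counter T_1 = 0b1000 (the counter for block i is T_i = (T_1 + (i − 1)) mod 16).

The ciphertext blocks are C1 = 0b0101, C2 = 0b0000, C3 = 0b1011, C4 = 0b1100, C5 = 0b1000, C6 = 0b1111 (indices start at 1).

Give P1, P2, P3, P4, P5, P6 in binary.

P1 = 0b1011, P2 = 0b1111, P3 = 0b0111, P4 = 0b0001, P5 = 0b0010, P6 = 0b0100

CTR decryption: S_i = E(K, T_i) where T_i is the counter for block i; P_i = C_i ⊕ S_i.
P1: T = 0b1000, S = E(K, T) = 0b1110; 0b0101 ⊕ 0b1110 = 0b1011.
P2: T = 0b1001, S = E(K, T) = 0b1111; 0b0000 ⊕ 0b1111 = 0b1111.
P3: T = 0b1010, S = E(K, T) = 0b1100; 0b1011 ⊕ 0b1100 = 0b0111.
P4: T = 0b1011, S = E(K, T) = 0b1101; 0b1100 ⊕ 0b1101 = 0b0001.
P5: T = 0b1100, S = E(K, T) = 0b1010; 0b1000 ⊕ 0b1010 = 0b0010.
P6: T = 0b1101, S = E(K, T) = 0b1011; 0b1111 ⊕ 0b1011 = 0b0100.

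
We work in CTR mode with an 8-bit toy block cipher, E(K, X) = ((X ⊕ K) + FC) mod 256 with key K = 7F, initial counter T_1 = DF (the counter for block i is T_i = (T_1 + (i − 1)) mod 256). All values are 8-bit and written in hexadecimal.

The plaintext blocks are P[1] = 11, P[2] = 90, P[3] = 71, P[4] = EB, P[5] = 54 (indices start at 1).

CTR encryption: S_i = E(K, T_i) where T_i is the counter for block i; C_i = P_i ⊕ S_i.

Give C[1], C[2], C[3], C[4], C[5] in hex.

C[1]: T = DF, S = E(K, T) = 9C; 11 ⊕ 9C = 8D.
C[2]: T = E0, S = E(K, T) = 9B; 90 ⊕ 9B = 0B.
C[3]: T = E1, S = E(K, T) = 9A; 71 ⊕ 9A = EB.
C[4]: T = E2, S = E(K, T) = 99; EB ⊕ 99 = 72.
C[5]: T = E3, S = E(K, T) = 98; 54 ⊕ 98 = CC.

C[1] = 8D, C[2] = 0B, C[3] = EB, C[4] = 72, C[5] = CC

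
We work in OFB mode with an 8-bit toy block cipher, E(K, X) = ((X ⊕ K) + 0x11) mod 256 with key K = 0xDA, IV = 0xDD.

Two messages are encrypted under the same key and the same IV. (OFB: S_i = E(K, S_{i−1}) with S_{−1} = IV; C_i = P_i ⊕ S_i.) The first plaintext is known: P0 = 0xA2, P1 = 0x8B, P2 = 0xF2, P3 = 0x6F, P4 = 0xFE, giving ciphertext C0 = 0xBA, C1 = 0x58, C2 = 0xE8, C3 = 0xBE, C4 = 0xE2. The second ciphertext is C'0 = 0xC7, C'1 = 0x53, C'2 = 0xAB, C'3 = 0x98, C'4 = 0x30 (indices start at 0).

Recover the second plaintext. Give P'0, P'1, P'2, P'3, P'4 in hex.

In OFB with a reused IV, both messages share the same keystream S_i, so C_i ⊕ C'_i = P_i ⊕ P'_i and thus P'_i = P_i ⊕ C_i ⊕ C'_i.
P'0: 0xA2 ⊕ 0xBA ⊕ 0xC7 = 0xDF.
P'1: 0x8B ⊕ 0x58 ⊕ 0x53 = 0x80.
P'2: 0xF2 ⊕ 0xE8 ⊕ 0xAB = 0xB1.
P'3: 0x6F ⊕ 0xBE ⊕ 0x98 = 0x49.
P'4: 0xFE ⊕ 0xE2 ⊕ 0x30 = 0x2C.

P'0 = 0xDF, P'1 = 0x80, P'2 = 0xB1, P'3 = 0x49, P'4 = 0x2C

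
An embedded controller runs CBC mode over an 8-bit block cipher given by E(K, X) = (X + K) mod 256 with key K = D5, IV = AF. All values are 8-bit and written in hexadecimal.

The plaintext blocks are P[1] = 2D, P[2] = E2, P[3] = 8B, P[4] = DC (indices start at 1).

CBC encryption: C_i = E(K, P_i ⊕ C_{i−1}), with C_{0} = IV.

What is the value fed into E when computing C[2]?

C[1]: P[1] ⊕ AF = 82; E(K, 82) = 57.
C[2]: P[2] ⊕ 57 = B5; E(K, B5) = 8A.
So the input to E for block [2] is B5.

B5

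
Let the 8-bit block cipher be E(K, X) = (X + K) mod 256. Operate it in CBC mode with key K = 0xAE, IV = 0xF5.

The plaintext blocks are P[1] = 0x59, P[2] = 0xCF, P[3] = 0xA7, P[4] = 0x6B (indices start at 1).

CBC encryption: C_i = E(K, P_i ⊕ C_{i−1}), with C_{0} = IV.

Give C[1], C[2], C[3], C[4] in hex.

C[1] = 0x5A, C[2] = 0x43, C[3] = 0x92, C[4] = 0xA7

C[1]: P[1] ⊕ 0xF5 = 0xAC; E(K, 0xAC) = 0x5A.
C[2]: P[2] ⊕ 0x5A = 0x95; E(K, 0x95) = 0x43.
C[3]: P[3] ⊕ 0x43 = 0xE4; E(K, 0xE4) = 0x92.
C[4]: P[4] ⊕ 0x92 = 0xF9; E(K, 0xF9) = 0xA7.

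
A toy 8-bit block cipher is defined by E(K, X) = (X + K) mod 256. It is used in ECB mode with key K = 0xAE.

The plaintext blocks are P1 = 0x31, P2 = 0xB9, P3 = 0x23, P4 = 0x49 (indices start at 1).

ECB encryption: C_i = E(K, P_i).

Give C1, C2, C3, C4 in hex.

C1: E(K, 0x31) = 0xDF.
C2: E(K, 0xB9) = 0x67.
C3: E(K, 0x23) = 0xD1.
C4: E(K, 0x49) = 0xF7.

C1 = 0xDF, C2 = 0x67, C3 = 0xD1, C4 = 0xF7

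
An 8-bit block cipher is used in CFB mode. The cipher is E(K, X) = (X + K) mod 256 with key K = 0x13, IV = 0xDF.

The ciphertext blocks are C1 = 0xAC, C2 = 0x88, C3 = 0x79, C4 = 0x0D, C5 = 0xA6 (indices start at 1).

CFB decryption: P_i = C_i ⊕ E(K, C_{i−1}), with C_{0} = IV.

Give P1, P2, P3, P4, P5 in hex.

P1 = 0x5E, P2 = 0x37, P3 = 0xE2, P4 = 0x81, P5 = 0x86

P1: E(K, 0xDF) = 0xF2; 0xAC ⊕ 0xF2 = 0x5E.
P2: E(K, 0xAC) = 0xBF; 0x88 ⊕ 0xBF = 0x37.
P3: E(K, 0x88) = 0x9B; 0x79 ⊕ 0x9B = 0xE2.
P4: E(K, 0x79) = 0x8C; 0x0D ⊕ 0x8C = 0x81.
P5: E(K, 0x0D) = 0x20; 0xA6 ⊕ 0x20 = 0x86.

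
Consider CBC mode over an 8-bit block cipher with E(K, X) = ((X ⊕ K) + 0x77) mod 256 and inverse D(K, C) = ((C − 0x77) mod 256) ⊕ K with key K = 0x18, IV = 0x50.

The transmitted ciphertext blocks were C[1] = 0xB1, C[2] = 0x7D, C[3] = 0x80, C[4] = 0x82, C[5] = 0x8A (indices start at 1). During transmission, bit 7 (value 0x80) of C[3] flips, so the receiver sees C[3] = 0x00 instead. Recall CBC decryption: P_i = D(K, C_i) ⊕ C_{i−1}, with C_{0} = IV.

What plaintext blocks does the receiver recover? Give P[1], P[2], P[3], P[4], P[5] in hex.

Only C[3] changed, to 0x00. In CBC, a change in C_i garbles P_i and flips the same bit in P_{i+1}. Decrypting the received ciphertext:
P[1]: D(K, 0xB1) = 0x22; 0x22 ⊕ 0x50 = 0x72.
P[2]: D(K, 0x7D) = 0x1E; 0x1E ⊕ 0xB1 = 0xAF.
P[3]: D(K, 0x00) = 0x91; 0x91 ⊕ 0x7D = 0xEC.
P[4]: D(K, 0x82) = 0x13; 0x13 ⊕ 0x00 = 0x13.
P[5]: D(K, 0x8A) = 0x0B; 0x0B ⊕ 0x82 = 0x89.
Blocks that differ from the original plaintext: P[3], P[4].

P[1] = 0x72, P[2] = 0xAF, P[3] = 0xEC, P[4] = 0x13, P[5] = 0x89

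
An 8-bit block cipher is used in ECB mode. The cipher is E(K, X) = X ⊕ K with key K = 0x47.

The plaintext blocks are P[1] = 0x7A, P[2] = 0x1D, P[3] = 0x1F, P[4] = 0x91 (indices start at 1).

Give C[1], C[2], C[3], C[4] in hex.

ECB encryption: C_i = E(K, P_i).
C[1]: E(K, 0x7A) = 0x3D.
C[2]: E(K, 0x1D) = 0x5A.
C[3]: E(K, 0x1F) = 0x58.
C[4]: E(K, 0x91) = 0xD6.

C[1] = 0x3D, C[2] = 0x5A, C[3] = 0x58, C[4] = 0xD6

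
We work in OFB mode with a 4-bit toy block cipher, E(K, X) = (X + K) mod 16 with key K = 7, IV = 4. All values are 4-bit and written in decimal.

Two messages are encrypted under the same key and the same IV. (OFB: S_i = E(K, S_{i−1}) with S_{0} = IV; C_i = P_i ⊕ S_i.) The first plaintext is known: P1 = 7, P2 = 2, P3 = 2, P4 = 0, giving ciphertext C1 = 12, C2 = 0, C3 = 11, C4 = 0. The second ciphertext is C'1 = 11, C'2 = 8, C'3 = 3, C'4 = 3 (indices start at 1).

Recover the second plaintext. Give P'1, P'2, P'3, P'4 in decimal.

P'1 = 0, P'2 = 10, P'3 = 10, P'4 = 3

In OFB with a reused IV, both messages share the same keystream S_i, so C_i ⊕ C'_i = P_i ⊕ P'_i and thus P'_i = P_i ⊕ C_i ⊕ C'_i.
P'1: 7 ⊕ 12 ⊕ 11 = 0.
P'2: 2 ⊕ 0 ⊕ 8 = 10.
P'3: 2 ⊕ 11 ⊕ 3 = 10.
P'4: 0 ⊕ 0 ⊕ 3 = 3.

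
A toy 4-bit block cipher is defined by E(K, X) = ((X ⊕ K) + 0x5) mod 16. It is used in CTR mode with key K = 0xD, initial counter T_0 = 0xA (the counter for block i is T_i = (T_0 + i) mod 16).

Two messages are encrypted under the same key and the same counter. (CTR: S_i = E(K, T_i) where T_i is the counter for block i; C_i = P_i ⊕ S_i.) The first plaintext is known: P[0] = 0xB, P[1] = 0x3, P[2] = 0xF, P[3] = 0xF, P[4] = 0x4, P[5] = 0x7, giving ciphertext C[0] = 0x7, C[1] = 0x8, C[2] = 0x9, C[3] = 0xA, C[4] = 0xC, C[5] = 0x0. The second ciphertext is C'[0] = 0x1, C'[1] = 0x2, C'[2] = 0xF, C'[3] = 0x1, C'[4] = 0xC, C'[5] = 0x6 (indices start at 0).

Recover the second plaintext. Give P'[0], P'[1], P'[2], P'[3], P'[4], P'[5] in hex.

In CTR with a reused counter, both messages share the same keystream S_i, so C_i ⊕ C'_i = P_i ⊕ P'_i and thus P'_i = P_i ⊕ C_i ⊕ C'_i.
P'[0]: 0xB ⊕ 0x7 ⊕ 0x1 = 0xD.
P'[1]: 0x3 ⊕ 0x8 ⊕ 0x2 = 0x9.
P'[2]: 0xF ⊕ 0x9 ⊕ 0xF = 0x9.
P'[3]: 0xF ⊕ 0xA ⊕ 0x1 = 0x4.
P'[4]: 0x4 ⊕ 0xC ⊕ 0xC = 0x4.
P'[5]: 0x7 ⊕ 0x0 ⊕ 0x6 = 0x1.

P'[0] = 0xD, P'[1] = 0x9, P'[2] = 0x9, P'[3] = 0x4, P'[4] = 0x4, P'[5] = 0x1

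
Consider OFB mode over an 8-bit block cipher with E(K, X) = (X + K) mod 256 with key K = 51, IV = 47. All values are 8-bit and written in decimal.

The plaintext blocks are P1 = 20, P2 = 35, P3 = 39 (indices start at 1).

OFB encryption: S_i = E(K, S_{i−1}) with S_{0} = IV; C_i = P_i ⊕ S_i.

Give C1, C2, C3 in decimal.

C1 = 118, C2 = 182, C3 = 239

C1: S = E(K, 47) = 98; 20 ⊕ 98 = 118.
C2: S = E(K, 98) = 149; 35 ⊕ 149 = 182.
C3: S = E(K, 149) = 200; 39 ⊕ 200 = 239.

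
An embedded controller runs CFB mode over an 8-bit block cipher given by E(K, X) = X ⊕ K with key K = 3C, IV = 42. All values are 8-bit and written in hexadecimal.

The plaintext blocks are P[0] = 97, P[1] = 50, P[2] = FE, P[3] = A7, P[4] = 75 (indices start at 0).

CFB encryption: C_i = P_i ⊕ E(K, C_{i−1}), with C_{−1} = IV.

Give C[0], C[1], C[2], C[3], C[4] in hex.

C[0]: E(K, 42) = 7E; 97 ⊕ 7E = E9.
C[1]: E(K, E9) = D5; 50 ⊕ D5 = 85.
C[2]: E(K, 85) = B9; FE ⊕ B9 = 47.
C[3]: E(K, 47) = 7B; A7 ⊕ 7B = DC.
C[4]: E(K, DC) = E0; 75 ⊕ E0 = 95.

C[0] = E9, C[1] = 85, C[2] = 47, C[3] = DC, C[4] = 95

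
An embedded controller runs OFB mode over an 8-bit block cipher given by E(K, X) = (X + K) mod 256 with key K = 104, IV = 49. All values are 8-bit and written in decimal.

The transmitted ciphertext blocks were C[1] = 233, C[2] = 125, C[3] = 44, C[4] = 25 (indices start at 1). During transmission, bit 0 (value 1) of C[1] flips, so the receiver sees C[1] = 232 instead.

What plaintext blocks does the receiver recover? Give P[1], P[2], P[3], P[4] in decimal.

OFB decryption: S_i = E(K, S_{i−1}) with S_{0} = IV; P_i = C_i ⊕ S_i.
Only C[1] changed, to 232. In OFB, a change in C_i flips the same bit in P_i only; the keystream is unaffected. Decrypting the received ciphertext:
P[1]: S = E(K, 49) = 153; 232 ⊕ 153 = 113.
P[2]: S = E(K, 153) = 1; 125 ⊕ 1 = 124.
P[3]: S = E(K, 1) = 105; 44 ⊕ 105 = 69.
P[4]: S = E(K, 105) = 209; 25 ⊕ 209 = 200.
Blocks that differ from the original plaintext: P[1].

P[1] = 113, P[2] = 124, P[3] = 69, P[4] = 200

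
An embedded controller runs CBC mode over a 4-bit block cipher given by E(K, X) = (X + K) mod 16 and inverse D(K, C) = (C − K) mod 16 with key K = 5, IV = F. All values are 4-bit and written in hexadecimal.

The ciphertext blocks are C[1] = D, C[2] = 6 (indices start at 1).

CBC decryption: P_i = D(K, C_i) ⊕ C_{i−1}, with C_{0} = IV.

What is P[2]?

P[2] = C

P[2]: D(K, 6) = 1; 1 ⊕ D = C.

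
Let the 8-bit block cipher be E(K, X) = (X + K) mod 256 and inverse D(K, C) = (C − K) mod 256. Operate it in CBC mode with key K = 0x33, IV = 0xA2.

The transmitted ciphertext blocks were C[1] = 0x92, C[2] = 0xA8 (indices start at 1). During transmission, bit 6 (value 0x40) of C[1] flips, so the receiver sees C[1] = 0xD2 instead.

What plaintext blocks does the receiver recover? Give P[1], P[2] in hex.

P[1] = 0x3D, P[2] = 0xA7

CBC decryption: P_i = D(K, C_i) ⊕ C_{i−1}, with C_{0} = IV.
Only C[1] changed, to 0xD2. In CBC, a change in C_i garbles P_i and flips the same bit in P_{i+1}. Decrypting the received ciphertext:
P[1]: D(K, 0xD2) = 0x9F; 0x9F ⊕ 0xA2 = 0x3D.
P[2]: D(K, 0xA8) = 0x75; 0x75 ⊕ 0xD2 = 0xA7.
Blocks that differ from the original plaintext: P[1], P[2].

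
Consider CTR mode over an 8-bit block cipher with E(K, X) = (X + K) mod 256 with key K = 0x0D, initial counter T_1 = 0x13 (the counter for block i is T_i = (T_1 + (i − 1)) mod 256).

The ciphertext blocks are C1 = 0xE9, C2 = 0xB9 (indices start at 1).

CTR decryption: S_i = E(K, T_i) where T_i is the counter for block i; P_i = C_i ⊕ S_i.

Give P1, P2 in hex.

P1 = 0xC9, P2 = 0x98

P1: T = 0x13, S = E(K, T) = 0x20; 0xE9 ⊕ 0x20 = 0xC9.
P2: T = 0x14, S = E(K, T) = 0x21; 0xB9 ⊕ 0x21 = 0x98.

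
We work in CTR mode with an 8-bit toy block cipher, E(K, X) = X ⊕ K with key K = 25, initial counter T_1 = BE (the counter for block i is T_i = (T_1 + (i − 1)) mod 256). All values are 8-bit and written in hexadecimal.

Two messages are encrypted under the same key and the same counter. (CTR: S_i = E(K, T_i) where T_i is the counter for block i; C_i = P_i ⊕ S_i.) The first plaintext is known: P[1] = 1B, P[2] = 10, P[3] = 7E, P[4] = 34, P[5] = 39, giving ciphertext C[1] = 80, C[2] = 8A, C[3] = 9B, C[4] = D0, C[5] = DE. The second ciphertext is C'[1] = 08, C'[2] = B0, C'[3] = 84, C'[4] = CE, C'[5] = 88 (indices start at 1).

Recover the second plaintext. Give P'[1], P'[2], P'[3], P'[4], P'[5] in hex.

P'[1] = 93, P'[2] = 2A, P'[3] = 61, P'[4] = 2A, P'[5] = 6F

In CTR with a reused counter, both messages share the same keystream S_i, so C_i ⊕ C'_i = P_i ⊕ P'_i and thus P'_i = P_i ⊕ C_i ⊕ C'_i.
P'[1]: 1B ⊕ 80 ⊕ 08 = 93.
P'[2]: 10 ⊕ 8A ⊕ B0 = 2A.
P'[3]: 7E ⊕ 9B ⊕ 84 = 61.
P'[4]: 34 ⊕ D0 ⊕ CE = 2A.
P'[5]: 39 ⊕ DE ⊕ 88 = 6F.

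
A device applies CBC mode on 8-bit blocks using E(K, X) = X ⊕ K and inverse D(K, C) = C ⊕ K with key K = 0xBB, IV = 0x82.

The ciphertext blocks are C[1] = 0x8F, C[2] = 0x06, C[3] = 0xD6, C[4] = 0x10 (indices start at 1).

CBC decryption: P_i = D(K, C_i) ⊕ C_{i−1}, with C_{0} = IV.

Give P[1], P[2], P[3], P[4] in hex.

P[1] = 0xB6, P[2] = 0x32, P[3] = 0x6B, P[4] = 0x7D

P[1]: D(K, 0x8F) = 0x34; 0x34 ⊕ 0x82 = 0xB6.
P[2]: D(K, 0x06) = 0xBD; 0xBD ⊕ 0x8F = 0x32.
P[3]: D(K, 0xD6) = 0x6D; 0x6D ⊕ 0x06 = 0x6B.
P[4]: D(K, 0x10) = 0xAB; 0xAB ⊕ 0xD6 = 0x7D.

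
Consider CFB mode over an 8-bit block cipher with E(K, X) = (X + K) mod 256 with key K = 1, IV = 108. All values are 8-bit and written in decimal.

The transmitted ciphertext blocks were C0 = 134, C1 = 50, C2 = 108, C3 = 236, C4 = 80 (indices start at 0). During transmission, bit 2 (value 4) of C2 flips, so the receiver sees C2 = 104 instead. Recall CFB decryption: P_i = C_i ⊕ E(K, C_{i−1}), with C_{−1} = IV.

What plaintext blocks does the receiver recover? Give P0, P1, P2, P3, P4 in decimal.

P0 = 235, P1 = 181, P2 = 91, P3 = 133, P4 = 189

Only C2 changed, to 104. In CFB, a change in C_i flips the same bit in P_i and garbles P_{i+1}. Decrypting the received ciphertext:
P0: E(K, 108) = 109; 134 ⊕ 109 = 235.
P1: E(K, 134) = 135; 50 ⊕ 135 = 181.
P2: E(K, 50) = 51; 104 ⊕ 51 = 91.
P3: E(K, 104) = 105; 236 ⊕ 105 = 133.
P4: E(K, 236) = 237; 80 ⊕ 237 = 189.
Blocks that differ from the original plaintext: P2, P3.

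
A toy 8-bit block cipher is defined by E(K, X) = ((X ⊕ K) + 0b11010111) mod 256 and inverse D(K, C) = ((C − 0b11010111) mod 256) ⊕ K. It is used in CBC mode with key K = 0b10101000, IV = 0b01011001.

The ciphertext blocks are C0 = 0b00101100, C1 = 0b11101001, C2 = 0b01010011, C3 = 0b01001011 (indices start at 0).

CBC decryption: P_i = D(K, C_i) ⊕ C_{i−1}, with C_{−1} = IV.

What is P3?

P3 = 0b10001111

P3: D(K, 0b01001011) = 0b11011100; 0b11011100 ⊕ 0b01010011 = 0b10001111.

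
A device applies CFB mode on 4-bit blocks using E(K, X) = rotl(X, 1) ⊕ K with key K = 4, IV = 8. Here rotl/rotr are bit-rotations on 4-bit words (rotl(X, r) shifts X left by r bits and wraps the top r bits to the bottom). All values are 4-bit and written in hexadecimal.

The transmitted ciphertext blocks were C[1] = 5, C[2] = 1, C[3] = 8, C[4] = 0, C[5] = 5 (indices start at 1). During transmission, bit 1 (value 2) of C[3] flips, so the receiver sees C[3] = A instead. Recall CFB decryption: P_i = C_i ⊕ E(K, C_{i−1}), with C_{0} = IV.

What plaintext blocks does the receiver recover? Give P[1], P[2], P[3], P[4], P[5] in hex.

P[1] = 0, P[2] = F, P[3] = C, P[4] = 1, P[5] = 1

Only C[3] changed, to A. In CFB, a change in C_i flips the same bit in P_i and garbles P_{i+1}. Decrypting the received ciphertext:
P[1]: E(K, 8) = 5; 5 ⊕ 5 = 0.
P[2]: E(K, 5) = E; 1 ⊕ E = F.
P[3]: E(K, 1) = 6; A ⊕ 6 = C.
P[4]: E(K, A) = 1; 0 ⊕ 1 = 1.
P[5]: E(K, 0) = 4; 5 ⊕ 4 = 1.
Blocks that differ from the original plaintext: P[3], P[4].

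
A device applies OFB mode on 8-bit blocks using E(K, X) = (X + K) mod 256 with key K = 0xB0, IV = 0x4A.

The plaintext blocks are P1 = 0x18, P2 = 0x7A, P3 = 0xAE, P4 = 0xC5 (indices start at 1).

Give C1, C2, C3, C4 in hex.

C1 = 0xE2, C2 = 0xD0, C3 = 0xF4, C4 = 0xCF

OFB encryption: S_i = E(K, S_{i−1}) with S_{0} = IV; C_i = P_i ⊕ S_i.
C1: S = E(K, 0x4A) = 0xFA; 0x18 ⊕ 0xFA = 0xE2.
C2: S = E(K, 0xFA) = 0xAA; 0x7A ⊕ 0xAA = 0xD0.
C3: S = E(K, 0xAA) = 0x5A; 0xAE ⊕ 0x5A = 0xF4.
C4: S = E(K, 0x5A) = 0x0A; 0xC5 ⊕ 0x0A = 0xCF.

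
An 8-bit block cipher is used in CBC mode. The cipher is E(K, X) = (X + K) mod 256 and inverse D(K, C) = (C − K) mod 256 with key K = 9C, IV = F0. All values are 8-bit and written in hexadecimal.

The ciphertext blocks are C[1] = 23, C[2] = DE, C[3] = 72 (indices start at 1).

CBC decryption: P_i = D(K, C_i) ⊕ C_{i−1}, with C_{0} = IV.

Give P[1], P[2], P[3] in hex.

P[1] = 77, P[2] = 61, P[3] = 08

P[1]: D(K, 23) = 87; 87 ⊕ F0 = 77.
P[2]: D(K, DE) = 42; 42 ⊕ 23 = 61.
P[3]: D(K, 72) = D6; D6 ⊕ DE = 08.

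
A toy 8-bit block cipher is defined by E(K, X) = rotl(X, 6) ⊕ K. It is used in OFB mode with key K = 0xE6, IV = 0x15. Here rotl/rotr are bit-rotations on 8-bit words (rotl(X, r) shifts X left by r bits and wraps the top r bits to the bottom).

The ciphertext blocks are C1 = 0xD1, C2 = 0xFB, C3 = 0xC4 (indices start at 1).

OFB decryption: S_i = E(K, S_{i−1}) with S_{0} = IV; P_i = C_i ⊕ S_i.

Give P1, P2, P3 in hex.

P1 = 0x72, P2 = 0xF5, P3 = 0xA1

P1: S = E(K, 0x15) = 0xA3; 0xD1 ⊕ 0xA3 = 0x72.
P2: S = E(K, 0xA3) = 0x0E; 0xFB ⊕ 0x0E = 0xF5.
P3: S = E(K, 0x0E) = 0x65; 0xC4 ⊕ 0x65 = 0xA1.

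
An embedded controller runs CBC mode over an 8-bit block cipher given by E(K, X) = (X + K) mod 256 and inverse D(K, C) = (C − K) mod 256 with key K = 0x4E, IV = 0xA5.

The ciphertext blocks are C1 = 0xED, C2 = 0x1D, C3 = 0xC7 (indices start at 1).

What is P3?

CBC decryption: P_i = D(K, C_i) ⊕ C_{i−1}, with C_{0} = IV.
P3: D(K, 0xC7) = 0x79; 0x79 ⊕ 0x1D = 0x64.

P3 = 0x64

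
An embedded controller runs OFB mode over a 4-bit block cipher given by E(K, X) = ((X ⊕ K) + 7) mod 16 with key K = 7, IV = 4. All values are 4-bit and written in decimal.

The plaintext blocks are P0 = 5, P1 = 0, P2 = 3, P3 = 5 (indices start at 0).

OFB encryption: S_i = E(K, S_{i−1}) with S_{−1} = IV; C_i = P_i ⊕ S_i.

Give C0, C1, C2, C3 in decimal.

C0 = 15, C1 = 4, C2 = 9, C3 = 1

C0: S = E(K, 4) = 10; 5 ⊕ 10 = 15.
C1: S = E(K, 10) = 4; 0 ⊕ 4 = 4.
C2: S = E(K, 4) = 10; 3 ⊕ 10 = 9.
C3: S = E(K, 10) = 4; 5 ⊕ 4 = 1.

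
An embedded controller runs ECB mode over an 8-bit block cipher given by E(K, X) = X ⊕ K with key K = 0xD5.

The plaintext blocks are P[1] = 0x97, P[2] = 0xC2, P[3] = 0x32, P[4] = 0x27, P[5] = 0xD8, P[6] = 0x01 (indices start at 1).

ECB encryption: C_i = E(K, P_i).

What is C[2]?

C[2]: E(K, 0xC2) = 0x17.

C[2] = 0x17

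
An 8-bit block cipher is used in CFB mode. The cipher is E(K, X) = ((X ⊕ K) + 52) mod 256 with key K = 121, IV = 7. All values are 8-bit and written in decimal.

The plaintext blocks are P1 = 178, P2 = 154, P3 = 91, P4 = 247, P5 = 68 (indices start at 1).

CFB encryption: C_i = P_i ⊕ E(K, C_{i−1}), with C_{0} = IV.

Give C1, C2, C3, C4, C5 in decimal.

C1 = 0, C2 = 55, C3 = 217, C4 = 35, C5 = 202

C1: E(K, 7) = 178; 178 ⊕ 178 = 0.
C2: E(K, 0) = 173; 154 ⊕ 173 = 55.
C3: E(K, 55) = 130; 91 ⊕ 130 = 217.
C4: E(K, 217) = 212; 247 ⊕ 212 = 35.
C5: E(K, 35) = 142; 68 ⊕ 142 = 202.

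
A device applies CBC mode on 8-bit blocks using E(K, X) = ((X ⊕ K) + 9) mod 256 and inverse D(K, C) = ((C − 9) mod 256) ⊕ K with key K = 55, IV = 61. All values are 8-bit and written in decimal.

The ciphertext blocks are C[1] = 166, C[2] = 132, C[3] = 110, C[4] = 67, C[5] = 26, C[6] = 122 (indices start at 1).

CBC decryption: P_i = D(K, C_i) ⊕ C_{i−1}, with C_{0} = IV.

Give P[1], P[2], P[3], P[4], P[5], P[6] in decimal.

P[1] = 151, P[2] = 234, P[3] = 214, P[4] = 99, P[5] = 101, P[6] = 92

P[1]: D(K, 166) = 170; 170 ⊕ 61 = 151.
P[2]: D(K, 132) = 76; 76 ⊕ 166 = 234.
P[3]: D(K, 110) = 82; 82 ⊕ 132 = 214.
P[4]: D(K, 67) = 13; 13 ⊕ 110 = 99.
P[5]: D(K, 26) = 38; 38 ⊕ 67 = 101.
P[6]: D(K, 122) = 70; 70 ⊕ 26 = 92.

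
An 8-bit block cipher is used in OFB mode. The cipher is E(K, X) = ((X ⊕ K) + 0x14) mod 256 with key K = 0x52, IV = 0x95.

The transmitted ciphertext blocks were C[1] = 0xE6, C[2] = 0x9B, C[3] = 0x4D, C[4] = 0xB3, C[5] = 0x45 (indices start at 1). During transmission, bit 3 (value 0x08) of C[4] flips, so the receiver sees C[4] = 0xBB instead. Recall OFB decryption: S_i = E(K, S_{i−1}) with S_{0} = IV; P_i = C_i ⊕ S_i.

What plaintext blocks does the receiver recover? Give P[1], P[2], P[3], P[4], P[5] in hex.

P[1] = 0x3D, P[2] = 0x06, P[3] = 0xAE, P[4] = 0x7E, P[5] = 0xEE

Only C[4] changed, to 0xBB. In OFB, a change in C_i flips the same bit in P_i only; the keystream is unaffected. Decrypting the received ciphertext:
P[1]: S = E(K, 0x95) = 0xDB; 0xE6 ⊕ 0xDB = 0x3D.
P[2]: S = E(K, 0xDB) = 0x9D; 0x9B ⊕ 0x9D = 0x06.
P[3]: S = E(K, 0x9D) = 0xE3; 0x4D ⊕ 0xE3 = 0xAE.
P[4]: S = E(K, 0xE3) = 0xC5; 0xBB ⊕ 0xC5 = 0x7E.
P[5]: S = E(K, 0xC5) = 0xAB; 0x45 ⊕ 0xAB = 0xEE.
Blocks that differ from the original plaintext: P[4].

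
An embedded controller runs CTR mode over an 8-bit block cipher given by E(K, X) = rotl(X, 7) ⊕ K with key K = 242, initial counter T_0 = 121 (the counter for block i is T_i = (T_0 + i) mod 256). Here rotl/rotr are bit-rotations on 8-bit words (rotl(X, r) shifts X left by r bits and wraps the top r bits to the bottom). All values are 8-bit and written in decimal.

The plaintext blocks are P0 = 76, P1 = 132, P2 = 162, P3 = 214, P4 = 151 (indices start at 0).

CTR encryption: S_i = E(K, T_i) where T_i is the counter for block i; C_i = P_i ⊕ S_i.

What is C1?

C1 = 75

C0: T = 121, S = E(K, T) = 78; 76 ⊕ 78 = 2.
C1: T = 122, S = E(K, T) = 207; 132 ⊕ 207 = 75.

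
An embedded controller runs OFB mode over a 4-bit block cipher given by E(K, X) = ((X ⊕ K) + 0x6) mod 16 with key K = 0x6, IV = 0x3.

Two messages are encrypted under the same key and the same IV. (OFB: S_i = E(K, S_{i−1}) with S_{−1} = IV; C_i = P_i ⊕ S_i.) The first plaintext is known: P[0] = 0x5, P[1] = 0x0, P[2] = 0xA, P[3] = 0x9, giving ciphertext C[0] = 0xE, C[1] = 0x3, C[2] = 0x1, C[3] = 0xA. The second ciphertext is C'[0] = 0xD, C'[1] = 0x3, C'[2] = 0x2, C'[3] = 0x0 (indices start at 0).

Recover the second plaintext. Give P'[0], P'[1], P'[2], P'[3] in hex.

In OFB with a reused IV, both messages share the same keystream S_i, so C_i ⊕ C'_i = P_i ⊕ P'_i and thus P'_i = P_i ⊕ C_i ⊕ C'_i.
P'[0]: 0x5 ⊕ 0xE ⊕ 0xD = 0x6.
P'[1]: 0x0 ⊕ 0x3 ⊕ 0x3 = 0x0.
P'[2]: 0xA ⊕ 0x1 ⊕ 0x2 = 0x9.
P'[3]: 0x9 ⊕ 0xA ⊕ 0x0 = 0x3.

P'[0] = 0x6, P'[1] = 0x0, P'[2] = 0x9, P'[3] = 0x3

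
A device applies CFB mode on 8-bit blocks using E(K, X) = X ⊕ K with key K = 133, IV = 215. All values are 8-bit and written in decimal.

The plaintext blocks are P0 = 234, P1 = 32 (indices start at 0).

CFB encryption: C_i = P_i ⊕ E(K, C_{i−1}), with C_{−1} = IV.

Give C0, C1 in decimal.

C0: E(K, 215) = 82; 234 ⊕ 82 = 184.
C1: E(K, 184) = 61; 32 ⊕ 61 = 29.

C0 = 184, C1 = 29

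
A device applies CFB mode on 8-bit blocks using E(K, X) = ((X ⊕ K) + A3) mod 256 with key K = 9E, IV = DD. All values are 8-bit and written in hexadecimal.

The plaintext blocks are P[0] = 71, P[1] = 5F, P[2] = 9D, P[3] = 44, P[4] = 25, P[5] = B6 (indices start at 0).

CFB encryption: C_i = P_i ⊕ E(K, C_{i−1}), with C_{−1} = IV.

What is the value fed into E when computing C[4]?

C[0]: E(K, DD) = E6; 71 ⊕ E6 = 97.
C[1]: E(K, 97) = AC; 5F ⊕ AC = F3.
C[2]: E(K, F3) = 10; 9D ⊕ 10 = 8D.
C[3]: E(K, 8D) = B6; 44 ⊕ B6 = F2.
C[4]: E(K, F2) = 0F; 25 ⊕ 0F = 2A.
So the input to E for block [4] is F2.

F2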